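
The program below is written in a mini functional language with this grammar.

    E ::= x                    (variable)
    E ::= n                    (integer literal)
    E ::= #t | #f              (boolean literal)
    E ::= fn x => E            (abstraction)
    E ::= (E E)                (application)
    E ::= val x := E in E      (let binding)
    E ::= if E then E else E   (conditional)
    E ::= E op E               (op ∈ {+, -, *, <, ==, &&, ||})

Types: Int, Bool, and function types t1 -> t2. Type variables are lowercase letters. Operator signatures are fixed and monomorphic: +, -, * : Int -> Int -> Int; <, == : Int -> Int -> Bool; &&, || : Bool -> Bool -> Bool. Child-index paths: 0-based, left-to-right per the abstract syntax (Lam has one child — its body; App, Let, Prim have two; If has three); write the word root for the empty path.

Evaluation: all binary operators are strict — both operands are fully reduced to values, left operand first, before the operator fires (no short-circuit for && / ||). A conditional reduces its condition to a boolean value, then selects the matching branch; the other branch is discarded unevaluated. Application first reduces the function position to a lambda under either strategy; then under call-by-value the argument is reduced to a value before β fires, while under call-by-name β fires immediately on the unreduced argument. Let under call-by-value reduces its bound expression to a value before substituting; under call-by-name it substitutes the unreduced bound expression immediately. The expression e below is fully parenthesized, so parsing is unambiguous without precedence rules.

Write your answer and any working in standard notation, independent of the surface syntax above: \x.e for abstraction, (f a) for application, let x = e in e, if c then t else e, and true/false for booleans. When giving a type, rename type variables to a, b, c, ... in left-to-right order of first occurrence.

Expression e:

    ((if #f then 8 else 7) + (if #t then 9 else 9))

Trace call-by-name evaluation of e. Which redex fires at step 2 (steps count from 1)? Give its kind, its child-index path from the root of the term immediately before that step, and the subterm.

Derivation:
step 0: ((if false then 8 else 7) + (if true then 9 else 9))
step 1: [if@0] (7 + (if true then 9 else 9))
step 2: [if@1] (7 + 9)

Answer: if at 1 : (if true then 9 else 9)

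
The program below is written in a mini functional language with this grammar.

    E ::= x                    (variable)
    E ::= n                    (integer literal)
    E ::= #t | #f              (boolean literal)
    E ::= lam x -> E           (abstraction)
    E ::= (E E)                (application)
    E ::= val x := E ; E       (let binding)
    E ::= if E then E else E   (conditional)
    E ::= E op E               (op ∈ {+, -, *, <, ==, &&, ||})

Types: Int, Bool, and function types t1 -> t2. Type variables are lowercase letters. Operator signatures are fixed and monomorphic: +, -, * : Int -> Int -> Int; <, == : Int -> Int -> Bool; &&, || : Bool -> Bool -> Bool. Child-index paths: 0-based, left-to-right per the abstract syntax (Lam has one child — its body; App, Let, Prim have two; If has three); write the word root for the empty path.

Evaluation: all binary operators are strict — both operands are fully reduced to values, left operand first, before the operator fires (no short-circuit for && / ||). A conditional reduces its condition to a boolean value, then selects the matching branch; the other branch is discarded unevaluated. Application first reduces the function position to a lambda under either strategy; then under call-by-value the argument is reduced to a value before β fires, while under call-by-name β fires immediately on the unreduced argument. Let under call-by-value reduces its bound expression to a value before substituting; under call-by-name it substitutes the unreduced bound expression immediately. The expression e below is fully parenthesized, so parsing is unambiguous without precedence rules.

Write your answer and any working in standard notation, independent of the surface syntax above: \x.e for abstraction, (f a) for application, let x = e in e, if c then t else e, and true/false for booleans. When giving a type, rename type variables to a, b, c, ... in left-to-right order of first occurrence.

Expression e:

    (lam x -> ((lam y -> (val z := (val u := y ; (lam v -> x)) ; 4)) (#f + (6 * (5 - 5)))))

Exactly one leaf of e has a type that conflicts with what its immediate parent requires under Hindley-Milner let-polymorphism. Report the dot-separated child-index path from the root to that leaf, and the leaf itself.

Derivation:
y : b
let u : b
x : a
\v._ : c -> a
let z : forall. c -> a
\y._ : b -> Int
  unify Bool ~ Int
  FAIL: mismatch Bool ~ Int

Answer: 0.1.0 : false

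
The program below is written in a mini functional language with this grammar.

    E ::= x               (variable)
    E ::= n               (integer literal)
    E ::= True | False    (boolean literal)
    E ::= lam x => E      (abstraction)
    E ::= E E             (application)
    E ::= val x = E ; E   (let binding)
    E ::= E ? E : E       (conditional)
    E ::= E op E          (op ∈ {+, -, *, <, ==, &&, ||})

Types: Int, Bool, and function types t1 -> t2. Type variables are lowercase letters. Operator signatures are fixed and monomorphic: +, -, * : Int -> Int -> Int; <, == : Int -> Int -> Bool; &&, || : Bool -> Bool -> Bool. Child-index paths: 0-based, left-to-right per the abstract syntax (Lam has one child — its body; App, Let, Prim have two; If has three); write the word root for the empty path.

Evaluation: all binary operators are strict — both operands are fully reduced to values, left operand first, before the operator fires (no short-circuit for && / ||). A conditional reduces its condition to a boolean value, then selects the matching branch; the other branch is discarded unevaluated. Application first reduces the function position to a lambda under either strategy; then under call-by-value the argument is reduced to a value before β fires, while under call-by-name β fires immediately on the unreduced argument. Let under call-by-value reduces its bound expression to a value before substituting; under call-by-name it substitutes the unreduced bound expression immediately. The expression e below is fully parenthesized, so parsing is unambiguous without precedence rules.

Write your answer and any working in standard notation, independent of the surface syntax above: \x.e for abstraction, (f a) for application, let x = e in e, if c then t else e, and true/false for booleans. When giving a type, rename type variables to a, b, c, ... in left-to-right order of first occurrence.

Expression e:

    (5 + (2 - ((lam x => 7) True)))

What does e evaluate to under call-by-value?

Working:
step 0: (5 + (2 - ((\x.7) true)))
step 1: [beta@1.1] (5 + (2 - 7))
step 2: [delta@1] (5 + -5)
step 3: [delta@root] 0

Answer: 0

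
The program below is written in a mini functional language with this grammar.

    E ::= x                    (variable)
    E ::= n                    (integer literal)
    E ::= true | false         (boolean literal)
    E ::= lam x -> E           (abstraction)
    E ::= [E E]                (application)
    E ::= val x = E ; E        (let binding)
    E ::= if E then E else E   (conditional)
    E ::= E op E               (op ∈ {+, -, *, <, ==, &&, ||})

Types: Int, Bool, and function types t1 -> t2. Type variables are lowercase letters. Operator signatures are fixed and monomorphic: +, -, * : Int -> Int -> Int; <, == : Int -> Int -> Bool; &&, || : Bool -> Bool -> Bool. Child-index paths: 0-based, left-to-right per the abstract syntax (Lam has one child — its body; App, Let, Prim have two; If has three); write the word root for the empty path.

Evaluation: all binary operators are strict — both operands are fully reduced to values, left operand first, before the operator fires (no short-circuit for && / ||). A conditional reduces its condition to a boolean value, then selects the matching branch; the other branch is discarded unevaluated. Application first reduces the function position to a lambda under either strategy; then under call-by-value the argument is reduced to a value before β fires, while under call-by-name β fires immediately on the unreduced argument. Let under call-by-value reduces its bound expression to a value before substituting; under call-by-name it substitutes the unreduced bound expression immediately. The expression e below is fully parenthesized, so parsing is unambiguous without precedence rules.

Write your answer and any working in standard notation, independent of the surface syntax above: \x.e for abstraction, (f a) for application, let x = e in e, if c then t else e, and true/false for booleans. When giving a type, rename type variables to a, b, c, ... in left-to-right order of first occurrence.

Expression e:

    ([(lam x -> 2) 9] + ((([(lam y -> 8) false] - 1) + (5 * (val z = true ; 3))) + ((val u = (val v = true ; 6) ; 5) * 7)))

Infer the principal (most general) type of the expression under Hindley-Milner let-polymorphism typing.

Trace:
\x._ : a -> Int
  unify a -> Int ~ Int -> b
  unify a ~ Int
  unify Int ~ b
_ _ : Int
  unify Int ~ Int
\y._ : c -> Int
  unify c -> Int ~ Bool -> d
  unify c ~ Bool
  unify Int ~ d
_ _ : Int
  unify Int ~ Int
  unify Int ~ Int
  unify Int ~ Int
  unify Int ~ Int
let z : Bool
  unify Int ~ Int
  unify Int ~ Int
  unify Int ~ Int
let v : Bool
let u : Int
  unify Int ~ Int
  unify Int ~ Int
  unify Int ~ Int
  unify Int ~ Int

Answer: Int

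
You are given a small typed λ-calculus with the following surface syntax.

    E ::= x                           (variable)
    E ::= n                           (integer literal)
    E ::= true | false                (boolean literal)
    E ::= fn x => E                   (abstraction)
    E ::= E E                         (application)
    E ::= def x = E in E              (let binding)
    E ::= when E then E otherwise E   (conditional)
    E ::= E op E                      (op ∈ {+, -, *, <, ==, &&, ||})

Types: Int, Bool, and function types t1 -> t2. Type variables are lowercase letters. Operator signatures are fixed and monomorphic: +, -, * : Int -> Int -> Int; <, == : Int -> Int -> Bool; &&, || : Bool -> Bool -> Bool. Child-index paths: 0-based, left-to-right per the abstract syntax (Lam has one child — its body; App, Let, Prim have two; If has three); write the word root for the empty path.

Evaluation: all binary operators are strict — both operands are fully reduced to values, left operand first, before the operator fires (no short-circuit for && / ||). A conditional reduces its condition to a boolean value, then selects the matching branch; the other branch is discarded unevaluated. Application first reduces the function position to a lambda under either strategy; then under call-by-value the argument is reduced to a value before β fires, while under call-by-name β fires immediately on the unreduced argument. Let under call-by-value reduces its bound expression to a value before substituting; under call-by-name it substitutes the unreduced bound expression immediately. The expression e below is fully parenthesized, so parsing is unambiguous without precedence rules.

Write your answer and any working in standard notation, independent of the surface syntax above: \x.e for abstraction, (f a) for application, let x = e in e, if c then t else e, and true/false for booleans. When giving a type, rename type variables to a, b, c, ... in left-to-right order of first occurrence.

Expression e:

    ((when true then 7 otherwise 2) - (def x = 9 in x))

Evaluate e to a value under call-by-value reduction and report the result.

Working:
step 0: ((if true then 7 else 2) - (let x = 9 in x))
step 1: [if@0] (7 - (let x = 9 in x))
step 2: [let@1] (7 - 9)
step 3: [delta@root] -2

Answer: -2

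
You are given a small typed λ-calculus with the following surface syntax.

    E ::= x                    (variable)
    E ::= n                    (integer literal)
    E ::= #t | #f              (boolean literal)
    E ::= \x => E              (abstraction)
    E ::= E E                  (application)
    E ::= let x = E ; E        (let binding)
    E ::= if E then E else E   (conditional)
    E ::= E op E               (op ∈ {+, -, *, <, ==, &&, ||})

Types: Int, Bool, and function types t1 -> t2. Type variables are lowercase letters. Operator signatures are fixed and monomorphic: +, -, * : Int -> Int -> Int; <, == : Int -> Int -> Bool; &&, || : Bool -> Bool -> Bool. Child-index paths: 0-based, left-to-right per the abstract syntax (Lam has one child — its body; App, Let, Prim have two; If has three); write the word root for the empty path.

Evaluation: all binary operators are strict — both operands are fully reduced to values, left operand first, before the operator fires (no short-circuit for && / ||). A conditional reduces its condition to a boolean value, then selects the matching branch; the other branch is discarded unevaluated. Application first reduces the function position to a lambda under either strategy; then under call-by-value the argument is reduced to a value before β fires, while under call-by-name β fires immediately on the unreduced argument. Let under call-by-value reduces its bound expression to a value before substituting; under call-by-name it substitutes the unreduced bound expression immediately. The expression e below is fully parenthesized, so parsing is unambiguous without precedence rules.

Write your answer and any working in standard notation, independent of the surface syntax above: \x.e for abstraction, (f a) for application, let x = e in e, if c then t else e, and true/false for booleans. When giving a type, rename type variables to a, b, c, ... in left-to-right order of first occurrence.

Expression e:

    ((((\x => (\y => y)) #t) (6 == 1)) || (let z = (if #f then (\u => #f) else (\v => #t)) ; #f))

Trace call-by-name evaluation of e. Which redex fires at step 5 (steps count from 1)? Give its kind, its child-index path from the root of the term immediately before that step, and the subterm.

Derivation:
step 0: ((((\x.(\y.y)) true) (6 == 1)) || (let z = (if false then (\u.false) else (\v.true)) in false))
step 1: [beta@0.0] (((\y.y) (6 == 1)) || (let z = (if false then (\u.false) else (\v.true)) in false))
step 2: [beta@0] ((6 == 1) || (let z = (if false then (\u.false) else (\v.true)) in false))
step 3: [delta@0] (false || (let z = (if false then (\u.false) else (\v.true)) in false))
step 4: [let@1] (false || false)
step 5: [delta@root] false

Answer: delta at root : (false || false)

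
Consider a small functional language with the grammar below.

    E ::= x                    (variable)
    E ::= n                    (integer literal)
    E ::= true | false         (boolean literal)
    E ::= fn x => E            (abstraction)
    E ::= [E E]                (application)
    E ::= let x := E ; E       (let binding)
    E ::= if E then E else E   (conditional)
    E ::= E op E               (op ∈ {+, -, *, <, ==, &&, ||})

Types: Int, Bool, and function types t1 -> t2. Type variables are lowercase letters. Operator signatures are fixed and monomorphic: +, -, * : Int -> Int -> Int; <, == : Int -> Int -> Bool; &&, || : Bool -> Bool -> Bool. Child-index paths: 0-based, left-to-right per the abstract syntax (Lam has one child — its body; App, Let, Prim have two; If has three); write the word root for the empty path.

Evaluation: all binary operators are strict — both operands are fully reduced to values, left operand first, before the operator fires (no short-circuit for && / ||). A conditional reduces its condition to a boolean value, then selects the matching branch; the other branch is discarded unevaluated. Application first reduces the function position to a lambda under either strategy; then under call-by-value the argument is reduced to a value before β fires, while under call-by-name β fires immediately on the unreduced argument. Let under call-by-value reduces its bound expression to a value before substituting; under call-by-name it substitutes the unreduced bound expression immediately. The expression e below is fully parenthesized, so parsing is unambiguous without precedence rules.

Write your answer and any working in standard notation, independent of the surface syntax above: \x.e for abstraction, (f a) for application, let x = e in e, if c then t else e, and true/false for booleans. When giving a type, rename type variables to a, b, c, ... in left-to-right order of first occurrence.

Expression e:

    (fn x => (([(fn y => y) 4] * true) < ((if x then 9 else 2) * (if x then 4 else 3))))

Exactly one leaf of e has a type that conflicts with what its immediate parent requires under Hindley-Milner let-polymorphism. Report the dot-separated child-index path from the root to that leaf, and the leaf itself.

Derivation:
y : b
\y._ : b -> b
  unify b -> b ~ Int -> c
  unify b ~ Int
  unify Int ~ c
_ _ : Int
  unify Int ~ Int
  unify Bool ~ Int
  FAIL: mismatch Bool ~ Int

Answer: 0.0.1 : true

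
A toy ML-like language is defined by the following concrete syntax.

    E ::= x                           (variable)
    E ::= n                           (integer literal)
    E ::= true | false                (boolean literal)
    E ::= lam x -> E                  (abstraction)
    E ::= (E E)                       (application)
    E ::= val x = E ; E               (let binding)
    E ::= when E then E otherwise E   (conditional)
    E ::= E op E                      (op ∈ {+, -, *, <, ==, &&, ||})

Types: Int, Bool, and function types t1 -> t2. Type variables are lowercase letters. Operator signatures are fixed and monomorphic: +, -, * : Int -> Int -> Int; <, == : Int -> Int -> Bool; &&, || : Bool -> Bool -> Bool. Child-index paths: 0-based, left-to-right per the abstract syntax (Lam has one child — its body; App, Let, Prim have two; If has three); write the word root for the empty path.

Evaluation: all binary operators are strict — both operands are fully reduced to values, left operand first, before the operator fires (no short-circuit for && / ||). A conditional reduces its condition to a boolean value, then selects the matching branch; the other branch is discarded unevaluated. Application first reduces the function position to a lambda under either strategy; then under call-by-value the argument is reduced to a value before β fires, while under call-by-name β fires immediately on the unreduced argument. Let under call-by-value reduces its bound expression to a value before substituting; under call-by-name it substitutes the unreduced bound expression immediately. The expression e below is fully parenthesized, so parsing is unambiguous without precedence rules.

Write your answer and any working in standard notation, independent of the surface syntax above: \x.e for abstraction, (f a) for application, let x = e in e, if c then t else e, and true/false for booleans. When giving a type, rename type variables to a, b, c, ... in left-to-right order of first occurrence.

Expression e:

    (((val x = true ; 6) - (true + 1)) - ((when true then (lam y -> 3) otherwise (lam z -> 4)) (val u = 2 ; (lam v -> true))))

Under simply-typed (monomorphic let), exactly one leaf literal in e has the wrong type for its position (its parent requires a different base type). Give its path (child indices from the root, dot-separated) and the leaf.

Trace:
let x : Bool
  unify Int ~ Int
  unify Bool ~ Int
  FAIL: mismatch Bool ~ Int

Answer: 0.1.0 : true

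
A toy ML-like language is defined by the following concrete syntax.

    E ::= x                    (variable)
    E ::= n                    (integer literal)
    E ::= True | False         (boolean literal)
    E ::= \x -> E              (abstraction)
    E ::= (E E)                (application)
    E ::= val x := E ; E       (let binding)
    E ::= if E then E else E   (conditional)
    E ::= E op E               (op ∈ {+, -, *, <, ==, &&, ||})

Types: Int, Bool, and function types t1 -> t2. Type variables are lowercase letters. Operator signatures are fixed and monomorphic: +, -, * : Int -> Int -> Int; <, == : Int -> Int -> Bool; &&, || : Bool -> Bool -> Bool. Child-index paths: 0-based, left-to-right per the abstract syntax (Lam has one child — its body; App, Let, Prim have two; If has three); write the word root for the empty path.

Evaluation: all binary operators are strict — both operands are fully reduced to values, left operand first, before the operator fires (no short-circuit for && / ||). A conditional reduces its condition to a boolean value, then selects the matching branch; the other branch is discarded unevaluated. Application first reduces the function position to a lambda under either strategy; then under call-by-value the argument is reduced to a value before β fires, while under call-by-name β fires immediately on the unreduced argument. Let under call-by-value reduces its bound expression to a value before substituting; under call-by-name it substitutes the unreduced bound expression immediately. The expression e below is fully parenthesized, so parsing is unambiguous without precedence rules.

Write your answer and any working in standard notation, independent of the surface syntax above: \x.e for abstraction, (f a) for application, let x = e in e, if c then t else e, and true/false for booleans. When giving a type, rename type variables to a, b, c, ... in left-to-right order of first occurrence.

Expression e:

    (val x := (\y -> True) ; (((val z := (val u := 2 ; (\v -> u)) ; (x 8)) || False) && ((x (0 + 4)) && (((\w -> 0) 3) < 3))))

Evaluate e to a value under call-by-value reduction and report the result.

Derivation:
step 0: (let x = (\y.true) in (((let z = (let u = 2 in (\v.u)) in (x 8)) || false) && ((x (0 + 4)) && (((\w.0) 3) < 3))))
step 1: [let@root] (((let z = (let u = 2 in (\v.u)) in ((\y.true) 8)) || false) && (((\y.true) (0 + 4)) && (((\w.0) 3) < 3)))
step 2: [let@0.0.0] (((let z = (\v.2) in ((\y.true) 8)) || false) && (((\y.true) (0 + 4)) && (((\w.0) 3) < 3)))
step 3: [let@0.0] ((((\y.true) 8) || false) && (((\y.true) (0 + 4)) && (((\w.0) 3) < 3)))
step 4: [beta@0.0] ((true || false) && (((\y.true) (0 + 4)) && (((\w.0) 3) < 3)))
step 5: [delta@0] (true && (((\y.true) (0 + 4)) && (((\w.0) 3) < 3)))
step 6: [delta@1.0.1] (true && (((\y.true) 4) && (((\w.0) 3) < 3)))
step 7: [beta@1.0] (true && (true && (((\w.0) 3) < 3)))
step 8: [beta@1.1.0] (true && (true && (0 < 3)))
step 9: [delta@1.1] (true && (true && true))
step 10: [delta@1] (true && true)
step 11: [delta@root] true

Answer: true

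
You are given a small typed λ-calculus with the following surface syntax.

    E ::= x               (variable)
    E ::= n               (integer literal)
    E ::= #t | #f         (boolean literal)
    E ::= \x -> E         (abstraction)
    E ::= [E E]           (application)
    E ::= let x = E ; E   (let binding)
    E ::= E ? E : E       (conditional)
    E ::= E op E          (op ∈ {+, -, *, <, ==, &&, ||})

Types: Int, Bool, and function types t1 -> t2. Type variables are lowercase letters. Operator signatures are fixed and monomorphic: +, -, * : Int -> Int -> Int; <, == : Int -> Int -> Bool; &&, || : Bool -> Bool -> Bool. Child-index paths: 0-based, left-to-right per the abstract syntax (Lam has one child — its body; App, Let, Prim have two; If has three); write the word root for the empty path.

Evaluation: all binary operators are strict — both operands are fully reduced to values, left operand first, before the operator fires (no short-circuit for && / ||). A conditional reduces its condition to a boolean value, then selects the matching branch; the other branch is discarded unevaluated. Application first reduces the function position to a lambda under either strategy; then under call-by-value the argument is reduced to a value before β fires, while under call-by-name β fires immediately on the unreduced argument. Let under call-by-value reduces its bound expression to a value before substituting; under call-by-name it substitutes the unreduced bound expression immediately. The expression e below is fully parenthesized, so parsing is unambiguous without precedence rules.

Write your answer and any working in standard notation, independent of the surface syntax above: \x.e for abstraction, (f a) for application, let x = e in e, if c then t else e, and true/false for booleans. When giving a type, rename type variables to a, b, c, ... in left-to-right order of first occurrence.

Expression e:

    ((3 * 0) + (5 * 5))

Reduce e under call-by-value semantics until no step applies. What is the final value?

Answer: 25

Trace:
step 0: ((3 * 0) + (5 * 5))
step 1: [delta@0] (0 + (5 * 5))
step 2: [delta@1] (0 + 25)
step 3: [delta@root] 25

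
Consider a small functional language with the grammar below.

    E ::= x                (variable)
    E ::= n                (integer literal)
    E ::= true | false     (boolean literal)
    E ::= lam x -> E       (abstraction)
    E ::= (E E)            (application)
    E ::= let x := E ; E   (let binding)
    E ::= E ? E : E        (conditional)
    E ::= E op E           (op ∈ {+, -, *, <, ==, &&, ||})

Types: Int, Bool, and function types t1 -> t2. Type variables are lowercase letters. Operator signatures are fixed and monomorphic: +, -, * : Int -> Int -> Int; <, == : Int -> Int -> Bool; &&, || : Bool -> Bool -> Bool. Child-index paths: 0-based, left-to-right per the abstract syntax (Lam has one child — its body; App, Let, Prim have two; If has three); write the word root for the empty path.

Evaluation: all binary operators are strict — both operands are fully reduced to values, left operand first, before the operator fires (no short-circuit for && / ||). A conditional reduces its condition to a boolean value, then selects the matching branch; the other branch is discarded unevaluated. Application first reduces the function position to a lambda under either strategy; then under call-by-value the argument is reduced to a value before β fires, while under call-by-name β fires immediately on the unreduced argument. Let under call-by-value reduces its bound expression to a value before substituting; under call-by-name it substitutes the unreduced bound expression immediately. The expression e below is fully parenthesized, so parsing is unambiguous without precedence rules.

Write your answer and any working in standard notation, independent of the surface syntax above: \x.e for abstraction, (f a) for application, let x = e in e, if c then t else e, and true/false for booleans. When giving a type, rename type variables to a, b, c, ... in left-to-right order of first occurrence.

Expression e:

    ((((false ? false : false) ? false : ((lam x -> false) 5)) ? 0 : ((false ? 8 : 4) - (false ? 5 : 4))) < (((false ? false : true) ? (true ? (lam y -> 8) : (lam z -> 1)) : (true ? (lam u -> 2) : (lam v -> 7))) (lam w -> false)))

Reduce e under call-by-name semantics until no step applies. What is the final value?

Derivation:
step 0: ((if (if (if false then false else false) then false else ((\x.false) 5)) then 0 else ((if false then 8 else 4) - (if false then 5 else 4))) < ((if (if false then false else true) then (if true then (\y.8) else (\z.1)) else (if true then (\u.2) else (\v.7))) (\w.false)))
step 1: [if@0.0.0] ((if (if false then false else ((\x.false) 5)) then 0 else ((if false then 8 else 4) - (if false then 5 else 4))) < ((if (if false then false else true) then (if true then (\y.8) else (\z.1)) else (if true then (\u.2) else (\v.7))) (\w.false)))
step 2: [if@0.0] ((if ((\x.false) 5) then 0 else ((if false then 8 else 4) - (if false then 5 else 4))) < ((if (if false then false else true) then (if true then (\y.8) else (\z.1)) else (if true then (\u.2) else (\v.7))) (\w.false)))
step 3: [beta@0.0] ((if false then 0 else ((if false then 8 else 4) - (if false then 5 else 4))) < ((if (if false then false else true) then (if true then (\y.8) else (\z.1)) else (if true then (\u.2) else (\v.7))) (\w.false)))
step 4: [if@0] (((if false then 8 else 4) - (if false then 5 else 4)) < ((if (if false then false else true) then (if true then (\y.8) else (\z.1)) else (if true then (\u.2) else (\v.7))) (\w.false)))
step 5: [if@0.0] ((4 - (if false then 5 else 4)) < ((if (if false then false else true) then (if true then (\y.8) else (\z.1)) else (if true then (\u.2) else (\v.7))) (\w.false)))
step 6: [if@0.1] ((4 - 4) < ((if (if false then false else true) then (if true then (\y.8) else (\z.1)) else (if true then (\u.2) else (\v.7))) (\w.false)))
step 7: [delta@0] (0 < ((if (if false then false else true) then (if true then (\y.8) else (\z.1)) else (if true then (\u.2) else (\v.7))) (\w.false)))
step 8: [if@1.0.0] (0 < ((if true then (if true then (\y.8) else (\z.1)) else (if true then (\u.2) else (\v.7))) (\w.false)))
step 9: [if@1.0] (0 < ((if true then (\y.8) else (\z.1)) (\w.false)))
step 10: [if@1.0] (0 < ((\y.8) (\w.false)))
step 11: [beta@1] (0 < 8)
step 12: [delta@root] true

Answer: true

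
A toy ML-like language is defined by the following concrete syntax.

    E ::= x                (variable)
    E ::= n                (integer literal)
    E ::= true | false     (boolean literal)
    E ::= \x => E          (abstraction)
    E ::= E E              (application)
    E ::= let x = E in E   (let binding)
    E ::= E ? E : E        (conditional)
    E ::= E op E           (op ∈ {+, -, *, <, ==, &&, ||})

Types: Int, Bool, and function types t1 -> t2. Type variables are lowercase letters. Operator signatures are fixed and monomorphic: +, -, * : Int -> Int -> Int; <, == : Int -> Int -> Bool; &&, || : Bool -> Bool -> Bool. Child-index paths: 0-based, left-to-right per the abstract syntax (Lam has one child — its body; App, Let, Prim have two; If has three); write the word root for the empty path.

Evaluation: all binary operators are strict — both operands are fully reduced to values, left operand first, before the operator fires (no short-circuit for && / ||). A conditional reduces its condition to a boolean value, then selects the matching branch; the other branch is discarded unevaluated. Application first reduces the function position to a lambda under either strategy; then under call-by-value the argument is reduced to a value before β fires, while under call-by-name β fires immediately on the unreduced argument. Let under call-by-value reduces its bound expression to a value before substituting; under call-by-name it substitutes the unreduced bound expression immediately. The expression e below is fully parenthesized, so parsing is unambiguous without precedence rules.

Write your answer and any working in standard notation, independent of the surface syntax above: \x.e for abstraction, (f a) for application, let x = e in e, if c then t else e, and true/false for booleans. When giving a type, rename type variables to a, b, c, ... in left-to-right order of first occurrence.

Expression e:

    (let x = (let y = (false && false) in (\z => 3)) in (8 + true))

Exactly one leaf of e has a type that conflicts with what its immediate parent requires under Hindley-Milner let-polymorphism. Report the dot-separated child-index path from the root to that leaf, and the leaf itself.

Answer: 1.1 : true

Trace:
  unify Bool ~ Bool
  unify Bool ~ Bool
let y : Bool
\z._ : a -> Int
let x : forall. a -> Int
  unify Int ~ Int
  unify Bool ~ Int
  FAIL: mismatch Bool ~ Int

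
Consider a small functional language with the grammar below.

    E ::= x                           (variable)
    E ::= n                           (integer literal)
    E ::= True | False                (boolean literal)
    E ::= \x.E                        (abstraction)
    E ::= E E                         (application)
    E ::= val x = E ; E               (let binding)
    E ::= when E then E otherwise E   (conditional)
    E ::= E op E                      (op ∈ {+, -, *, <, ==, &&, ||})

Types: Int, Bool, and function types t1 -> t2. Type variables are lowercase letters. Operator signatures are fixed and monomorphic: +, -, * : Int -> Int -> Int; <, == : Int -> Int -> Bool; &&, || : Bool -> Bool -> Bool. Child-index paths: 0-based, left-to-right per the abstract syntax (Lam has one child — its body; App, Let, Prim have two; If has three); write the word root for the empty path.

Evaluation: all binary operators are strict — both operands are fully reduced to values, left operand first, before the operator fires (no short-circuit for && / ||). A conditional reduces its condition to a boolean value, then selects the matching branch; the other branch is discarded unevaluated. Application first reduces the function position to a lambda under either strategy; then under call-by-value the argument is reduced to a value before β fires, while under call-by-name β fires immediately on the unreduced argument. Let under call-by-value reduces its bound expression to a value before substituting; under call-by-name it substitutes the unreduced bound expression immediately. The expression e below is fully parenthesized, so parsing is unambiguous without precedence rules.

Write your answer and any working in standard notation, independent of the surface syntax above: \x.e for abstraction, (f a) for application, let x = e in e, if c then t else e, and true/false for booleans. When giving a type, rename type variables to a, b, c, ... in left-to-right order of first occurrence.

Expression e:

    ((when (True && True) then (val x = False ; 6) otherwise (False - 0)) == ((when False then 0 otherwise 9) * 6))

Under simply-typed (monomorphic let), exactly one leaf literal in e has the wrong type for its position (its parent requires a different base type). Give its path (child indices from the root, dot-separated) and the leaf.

Derivation:
  unify Bool ~ Bool
  unify Bool ~ Bool
  unify Bool ~ Bool
let x : Bool
  unify Bool ~ Int
  FAIL: mismatch Bool ~ Int

Answer: 0.2.0 : false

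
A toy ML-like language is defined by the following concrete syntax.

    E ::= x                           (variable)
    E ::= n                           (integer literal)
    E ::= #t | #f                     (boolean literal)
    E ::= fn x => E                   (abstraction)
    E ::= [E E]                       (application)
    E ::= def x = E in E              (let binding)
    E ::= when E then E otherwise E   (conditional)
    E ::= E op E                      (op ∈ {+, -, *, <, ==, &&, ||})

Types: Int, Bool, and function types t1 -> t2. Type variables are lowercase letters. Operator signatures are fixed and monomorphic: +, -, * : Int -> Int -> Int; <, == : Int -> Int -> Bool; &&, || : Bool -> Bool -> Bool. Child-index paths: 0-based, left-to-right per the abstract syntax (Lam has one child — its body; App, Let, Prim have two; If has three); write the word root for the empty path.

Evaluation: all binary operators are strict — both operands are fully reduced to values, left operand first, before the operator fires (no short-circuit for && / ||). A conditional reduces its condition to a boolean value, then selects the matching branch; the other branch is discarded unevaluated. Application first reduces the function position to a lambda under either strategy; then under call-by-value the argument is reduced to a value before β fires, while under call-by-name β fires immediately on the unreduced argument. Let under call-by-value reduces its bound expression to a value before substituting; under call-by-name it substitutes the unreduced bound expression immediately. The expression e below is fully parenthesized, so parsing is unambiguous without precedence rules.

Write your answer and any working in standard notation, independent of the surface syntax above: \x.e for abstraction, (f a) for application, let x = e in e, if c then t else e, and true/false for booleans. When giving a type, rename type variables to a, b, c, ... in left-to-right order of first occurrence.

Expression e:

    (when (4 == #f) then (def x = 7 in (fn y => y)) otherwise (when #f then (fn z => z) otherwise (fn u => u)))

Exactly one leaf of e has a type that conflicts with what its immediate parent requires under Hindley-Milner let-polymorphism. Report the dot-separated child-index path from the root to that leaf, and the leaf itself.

Working:
  unify Int ~ Int
  unify Bool ~ Int
  FAIL: mismatch Bool ~ Int

Answer: 0.1 : false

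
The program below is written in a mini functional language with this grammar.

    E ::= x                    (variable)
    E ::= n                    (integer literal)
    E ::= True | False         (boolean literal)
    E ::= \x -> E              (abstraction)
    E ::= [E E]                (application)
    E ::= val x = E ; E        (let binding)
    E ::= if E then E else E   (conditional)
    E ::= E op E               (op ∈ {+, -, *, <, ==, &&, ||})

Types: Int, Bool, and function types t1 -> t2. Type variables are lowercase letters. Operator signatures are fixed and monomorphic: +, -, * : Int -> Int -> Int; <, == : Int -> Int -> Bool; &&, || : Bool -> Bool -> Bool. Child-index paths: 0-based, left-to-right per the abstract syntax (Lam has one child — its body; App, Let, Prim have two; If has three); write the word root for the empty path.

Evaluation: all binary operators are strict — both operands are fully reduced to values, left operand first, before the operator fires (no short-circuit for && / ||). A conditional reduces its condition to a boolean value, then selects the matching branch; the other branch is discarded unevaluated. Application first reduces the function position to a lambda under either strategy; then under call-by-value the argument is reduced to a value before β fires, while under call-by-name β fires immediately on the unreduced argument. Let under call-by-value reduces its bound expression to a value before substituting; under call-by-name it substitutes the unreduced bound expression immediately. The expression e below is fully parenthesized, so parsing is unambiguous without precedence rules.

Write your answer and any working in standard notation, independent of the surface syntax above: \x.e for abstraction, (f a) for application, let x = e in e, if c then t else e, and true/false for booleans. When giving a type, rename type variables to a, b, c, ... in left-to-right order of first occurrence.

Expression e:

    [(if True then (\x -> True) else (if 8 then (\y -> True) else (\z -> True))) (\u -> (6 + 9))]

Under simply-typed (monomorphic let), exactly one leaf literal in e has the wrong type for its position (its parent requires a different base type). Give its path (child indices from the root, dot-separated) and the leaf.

Answer: 0.2.0 : 8

Trace:
  unify Bool ~ Bool
\x._ : a -> Bool
  unify Int ~ Bool
  FAIL: mismatch Int ~ Bool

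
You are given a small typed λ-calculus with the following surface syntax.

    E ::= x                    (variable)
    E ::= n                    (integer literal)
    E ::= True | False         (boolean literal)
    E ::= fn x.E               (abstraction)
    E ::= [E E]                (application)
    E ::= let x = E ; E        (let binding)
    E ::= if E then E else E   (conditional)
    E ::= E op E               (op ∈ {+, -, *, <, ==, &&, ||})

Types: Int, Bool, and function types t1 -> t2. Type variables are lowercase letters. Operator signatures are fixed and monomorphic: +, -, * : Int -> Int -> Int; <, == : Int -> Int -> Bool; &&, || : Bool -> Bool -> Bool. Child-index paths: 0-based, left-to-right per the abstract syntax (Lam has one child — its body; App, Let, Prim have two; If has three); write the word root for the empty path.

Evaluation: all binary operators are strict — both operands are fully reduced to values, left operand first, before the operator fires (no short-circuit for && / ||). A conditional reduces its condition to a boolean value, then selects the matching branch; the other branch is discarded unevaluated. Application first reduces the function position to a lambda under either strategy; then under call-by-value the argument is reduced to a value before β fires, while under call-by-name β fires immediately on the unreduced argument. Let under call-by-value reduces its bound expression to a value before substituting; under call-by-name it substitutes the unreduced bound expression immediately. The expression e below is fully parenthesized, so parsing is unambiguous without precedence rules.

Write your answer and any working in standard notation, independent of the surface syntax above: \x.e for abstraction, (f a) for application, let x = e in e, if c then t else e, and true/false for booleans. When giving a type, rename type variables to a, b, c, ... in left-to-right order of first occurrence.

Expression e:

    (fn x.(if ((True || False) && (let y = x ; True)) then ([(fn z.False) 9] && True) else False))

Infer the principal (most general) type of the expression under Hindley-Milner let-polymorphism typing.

Answer: a -> Bool

Working:
  unify Bool ~ Bool
  unify Bool ~ Bool
  unify Bool ~ Bool
x : a
let y : a
  unify Bool ~ Bool
  unify Bool ~ Bool
\z._ : b -> Bool
  unify b -> Bool ~ Int -> c
  unify b ~ Int
  unify Bool ~ c
_ _ : Bool
  unify Bool ~ Bool
  unify Bool ~ Bool
  unify Bool ~ Bool
\x._ : a -> Bool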